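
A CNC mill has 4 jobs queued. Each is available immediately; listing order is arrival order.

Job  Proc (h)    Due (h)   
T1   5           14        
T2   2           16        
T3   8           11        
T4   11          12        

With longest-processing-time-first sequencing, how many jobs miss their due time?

LPT (decreasing processing time): T4 T3 T1 T2.
T4: 0→11, due 12, tardiness 0
T3: 11→19, due 11, tardiness 8
T1: 19→24, due 14, tardiness 10
T2: 24→26, due 16, tardiness 10
Late jobs: 3.

3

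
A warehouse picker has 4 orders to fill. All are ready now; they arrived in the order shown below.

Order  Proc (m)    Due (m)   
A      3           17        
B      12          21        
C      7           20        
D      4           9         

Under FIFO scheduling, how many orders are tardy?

2

FIFO (arrival order): A B C D.
A: 0→3, due 17, tardiness 0
B: 3→15, due 21, tardiness 0
C: 15→22, due 20, tardiness 2
D: 22→26, due 9, tardiness 17
Late orders: 2.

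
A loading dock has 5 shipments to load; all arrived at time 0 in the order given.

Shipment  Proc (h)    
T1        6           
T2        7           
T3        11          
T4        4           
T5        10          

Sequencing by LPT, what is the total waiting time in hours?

94

LPT (decreasing processing time): T3 T5 T2 T1 T4.
T3: waits 0, runs 0→11
T5: waits 11, runs 11→21
T2: waits 21, runs 21→28
T1: waits 28, runs 28→34
T4: waits 34, runs 34→38
Sum = 0+11+21+28+34 = 94.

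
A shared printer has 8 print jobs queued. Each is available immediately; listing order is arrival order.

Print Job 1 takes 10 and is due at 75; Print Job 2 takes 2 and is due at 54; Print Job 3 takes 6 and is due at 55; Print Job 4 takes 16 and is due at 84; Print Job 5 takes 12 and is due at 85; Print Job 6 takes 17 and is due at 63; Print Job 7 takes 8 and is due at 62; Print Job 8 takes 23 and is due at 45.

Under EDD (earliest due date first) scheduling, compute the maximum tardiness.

EDD (increasing due date): Print Job 8 Print Job 2 Print Job 3 Print Job 7 Print Job 6 Print Job 1 Print Job 4 Print Job 5.
Print Job 8: 0→23, due 45, tardiness 0
Print Job 2: 23→25, due 54, tardiness 0
Print Job 3: 25→31, due 55, tardiness 0
Print Job 7: 31→39, due 62, tardiness 0
Print Job 6: 39→56, due 63, tardiness 0
Print Job 1: 56→66, due 75, tardiness 0
Print Job 4: 66→82, due 84, tardiness 0
Print Job 5: 82→94, due 85, tardiness 9
Maximum = 9.

9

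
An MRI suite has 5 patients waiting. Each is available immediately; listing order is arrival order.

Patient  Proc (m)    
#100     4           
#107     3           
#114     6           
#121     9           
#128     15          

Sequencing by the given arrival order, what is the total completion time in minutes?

83

FIFO (arrival order): #100 #107 #114 #121 #128.
#100: 0→4
#107: 4→7
#114: 7→13
#121: 13→22
#128: 22→37
Sum = 4+7+13+22+37 = 83.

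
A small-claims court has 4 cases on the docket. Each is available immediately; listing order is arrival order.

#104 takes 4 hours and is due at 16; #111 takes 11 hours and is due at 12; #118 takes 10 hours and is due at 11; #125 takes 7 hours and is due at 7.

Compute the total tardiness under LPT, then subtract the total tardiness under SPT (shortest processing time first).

13

LPT (decreasing processing time): #111 #118 #125 #104.
#111: 0→11, due 12, tardiness 0
#118: 11→21, due 11, tardiness 10
#125: 21→28, due 7, tardiness 21
#104: 28→32, due 16, tardiness 16
Sum = 0+10+21+16 = 47.
SPT (increasing processing time): #104 #125 #118 #111.
#104: 0→4, due 16, tardiness 0
#125: 4→11, due 7, tardiness 4
#118: 11→21, due 11, tardiness 10
#111: 21→32, due 12, tardiness 20
Sum = 0+4+10+20 = 34.
Difference = 47 − 34 = 13.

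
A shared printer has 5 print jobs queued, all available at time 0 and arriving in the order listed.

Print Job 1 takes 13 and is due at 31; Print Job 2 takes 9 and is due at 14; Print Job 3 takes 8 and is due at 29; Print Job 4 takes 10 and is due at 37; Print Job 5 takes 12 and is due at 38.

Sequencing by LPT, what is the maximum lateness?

30

LPT (decreasing processing time): Print Job 1 Print Job 5 Print Job 4 Print Job 2 Print Job 3.
Print Job 1: 0→13, due 31, lateness -18
Print Job 5: 13→25, due 38, lateness -13
Print Job 4: 25→35, due 37, lateness -2
Print Job 2: 35→44, due 14, lateness 30
Print Job 3: 44→52, due 29, lateness 23
Maximum = 30.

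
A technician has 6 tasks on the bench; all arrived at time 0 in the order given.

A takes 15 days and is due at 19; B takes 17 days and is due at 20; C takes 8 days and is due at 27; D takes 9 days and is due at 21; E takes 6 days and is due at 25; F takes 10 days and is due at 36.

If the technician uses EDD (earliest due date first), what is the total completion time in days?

255

EDD (increasing due date): A B D E C F.
A: 0→15
B: 15→32
D: 32→41
E: 41→47
C: 47→55
F: 55→65
Sum = 15+32+41+47+55+65 = 255.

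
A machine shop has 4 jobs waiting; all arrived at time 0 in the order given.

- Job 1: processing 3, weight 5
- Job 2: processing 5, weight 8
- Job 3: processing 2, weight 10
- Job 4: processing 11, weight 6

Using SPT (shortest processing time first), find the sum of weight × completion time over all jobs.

251

SPT (increasing processing time): Job 3 Job 1 Job 2 Job 4.
Job 3: finishes 2, weight 10, w·C = 20
Job 1: finishes 5, weight 5, w·C = 25
Job 2: finishes 10, weight 8, w·C = 80
Job 4: finishes 21, weight 6, w·C = 126
Sum = 20+25+80+126 = 251.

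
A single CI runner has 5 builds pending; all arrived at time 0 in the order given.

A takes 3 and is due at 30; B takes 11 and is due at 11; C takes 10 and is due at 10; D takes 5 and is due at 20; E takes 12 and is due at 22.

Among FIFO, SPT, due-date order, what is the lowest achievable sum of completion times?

99

FIFO (arrival order): A B C D E.
A: 0→3
B: 3→14
C: 14→24
D: 24→29
E: 29→41
Sum = 3+14+24+29+41 = 111.
SPT (increasing processing time): A D C B E.
A: 0→3
D: 3→8
C: 8→18
B: 18→29
E: 29→41
Sum = 3+8+18+29+41 = 99.
EDD (increasing due date): C B D E A.
C: 0→10
B: 10→21
D: 21→26
E: 26→38
A: 38→41
Sum = 10+21+26+38+41 = 136.
FIFO 111, SPT 99, EDD 136 → minimum 99.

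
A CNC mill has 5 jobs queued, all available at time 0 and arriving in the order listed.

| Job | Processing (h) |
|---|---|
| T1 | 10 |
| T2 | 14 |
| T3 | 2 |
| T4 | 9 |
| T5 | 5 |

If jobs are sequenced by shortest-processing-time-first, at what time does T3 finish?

2

SPT (increasing processing time): T3 T5 T4 T1 T2.
T3: 0→2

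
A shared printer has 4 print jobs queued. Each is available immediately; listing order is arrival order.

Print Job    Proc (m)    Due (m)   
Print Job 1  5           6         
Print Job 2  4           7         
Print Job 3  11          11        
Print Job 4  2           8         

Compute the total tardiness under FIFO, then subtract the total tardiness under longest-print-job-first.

FIFO (arrival order): Print Job 1 Print Job 2 Print Job 3 Print Job 4.
Print Job 1: 0→5, due 6, tardiness 0
Print Job 2: 5→9, due 7, tardiness 2
Print Job 3: 9→20, due 11, tardiness 9
Print Job 4: 20→22, due 8, tardiness 14
Sum = 0+2+9+14 = 25.
LPT (decreasing processing time): Print Job 3 Print Job 1 Print Job 2 Print Job 4.
Print Job 3: 0→11, due 11, tardiness 0
Print Job 1: 11→16, due 6, tardiness 10
Print Job 2: 16→20, due 7, tardiness 13
Print Job 4: 20→22, due 8, tardiness 14
Sum = 0+10+13+14 = 37.
Difference = 25 − 37 = -12.

-12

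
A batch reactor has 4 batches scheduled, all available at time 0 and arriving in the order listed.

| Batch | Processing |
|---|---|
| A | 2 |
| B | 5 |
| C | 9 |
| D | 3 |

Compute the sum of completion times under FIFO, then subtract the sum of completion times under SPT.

FIFO (arrival order): A B C D.
A: 0→2
B: 2→7
C: 7→16
D: 16→19
Sum = 2+7+16+19 = 44.
SPT (increasing processing time): A D B C.
A: 0→2
D: 2→5
B: 5→10
C: 10→19
Sum = 2+5+10+19 = 36.
Difference = 44 − 36 = 8.

8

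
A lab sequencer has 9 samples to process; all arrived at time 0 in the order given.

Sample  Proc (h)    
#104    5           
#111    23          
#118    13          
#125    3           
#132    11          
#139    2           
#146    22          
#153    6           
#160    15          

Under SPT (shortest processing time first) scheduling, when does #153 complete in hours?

16

SPT (increasing processing time): #139 #125 #104 #153 #132 #118 #160 #146 #111.
#139: 0→2
#125: 2→5
#104: 5→10
#153: 10→16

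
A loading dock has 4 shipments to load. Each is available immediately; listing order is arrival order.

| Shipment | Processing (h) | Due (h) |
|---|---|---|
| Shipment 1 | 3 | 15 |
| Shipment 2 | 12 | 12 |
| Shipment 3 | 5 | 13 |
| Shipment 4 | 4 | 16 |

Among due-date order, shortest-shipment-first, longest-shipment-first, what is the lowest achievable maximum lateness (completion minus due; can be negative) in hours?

8

EDD (increasing due date): Shipment 2 Shipment 3 Shipment 1 Shipment 4.
Shipment 2: 0→12, due 12, lateness 0
Shipment 3: 12→17, due 13, lateness 4
Shipment 1: 17→20, due 15, lateness 5
Shipment 4: 20→24, due 16, lateness 8
Maximum = 8.
SPT (increasing processing time): Shipment 1 Shipment 4 Shipment 3 Shipment 2.
Shipment 1: 0→3, due 15, lateness -12
Shipment 4: 3→7, due 16, lateness -9
Shipment 3: 7→12, due 13, lateness -1
Shipment 2: 12→24, due 12, lateness 12
Maximum = 12.
LPT (decreasing processing time): Shipment 2 Shipment 3 Shipment 4 Shipment 1.
Shipment 2: 0→12, due 12, lateness 0
Shipment 3: 12→17, due 13, lateness 4
Shipment 4: 17→21, due 16, lateness 5
Shipment 1: 21→24, due 15, lateness 9
Maximum = 9.
EDD 8, SPT 12, LPT 9 → minimum 8.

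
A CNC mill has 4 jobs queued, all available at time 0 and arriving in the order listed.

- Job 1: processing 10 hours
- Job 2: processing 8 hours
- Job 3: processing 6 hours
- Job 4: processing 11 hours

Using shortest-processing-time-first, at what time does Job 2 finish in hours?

SPT (increasing processing time): Job 3 Job 2 Job 1 Job 4.
Job 3: 0→6
Job 2: 6→14

14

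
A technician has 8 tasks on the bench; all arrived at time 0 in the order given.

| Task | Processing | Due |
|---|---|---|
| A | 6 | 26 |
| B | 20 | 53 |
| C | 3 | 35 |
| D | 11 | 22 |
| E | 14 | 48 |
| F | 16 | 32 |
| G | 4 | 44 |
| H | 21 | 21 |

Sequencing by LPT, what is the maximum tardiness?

LPT (decreasing processing time): H B F E D A G C.
H: 0→21, due 21, tardiness 0
B: 21→41, due 53, tardiness 0
F: 41→57, due 32, tardiness 25
E: 57→71, due 48, tardiness 23
D: 71→82, due 22, tardiness 60
A: 82→88, due 26, tardiness 62
G: 88→92, due 44, tardiness 48
C: 92→95, due 35, tardiness 60
Maximum = 62.

62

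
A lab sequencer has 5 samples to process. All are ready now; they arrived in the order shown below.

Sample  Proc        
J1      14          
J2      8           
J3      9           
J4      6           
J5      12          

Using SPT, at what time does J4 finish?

6

SPT (increasing processing time): J4 J2 J3 J5 J1.
J4: 0→6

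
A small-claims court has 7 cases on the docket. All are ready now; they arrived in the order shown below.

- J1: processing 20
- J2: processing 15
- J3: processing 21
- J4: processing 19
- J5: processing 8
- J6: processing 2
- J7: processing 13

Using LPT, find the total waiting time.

LPT (decreasing processing time): J3 J1 J4 J2 J7 J5 J6.
J3: waits 0, runs 0→21
J1: waits 21, runs 21→41
J4: waits 41, runs 41→60
J2: waits 60, runs 60→75
J7: waits 75, runs 75→88
J5: waits 88, runs 88→96
J6: waits 96, runs 96→98
Sum = 0+21+41+60+75+88+96 = 381.

381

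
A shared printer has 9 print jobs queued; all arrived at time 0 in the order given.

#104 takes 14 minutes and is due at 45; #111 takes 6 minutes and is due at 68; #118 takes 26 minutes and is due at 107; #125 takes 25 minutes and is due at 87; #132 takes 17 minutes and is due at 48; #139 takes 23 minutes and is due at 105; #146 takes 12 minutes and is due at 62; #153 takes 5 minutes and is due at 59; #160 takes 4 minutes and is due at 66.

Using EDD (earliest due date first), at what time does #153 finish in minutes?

36

EDD (increasing due date): #104 #132 #153 #146 #160 #111 #125 #139 #118.
#104: 0→14
#132: 14→31
#153: 31→36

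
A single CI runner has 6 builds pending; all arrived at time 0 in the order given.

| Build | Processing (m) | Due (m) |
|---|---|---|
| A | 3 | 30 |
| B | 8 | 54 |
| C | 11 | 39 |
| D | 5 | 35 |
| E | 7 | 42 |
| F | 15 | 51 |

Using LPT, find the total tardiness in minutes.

LPT (decreasing processing time): F C B E D A.
F: 0→15, due 51, tardiness 0
C: 15→26, due 39, tardiness 0
B: 26→34, due 54, tardiness 0
E: 34→41, due 42, tardiness 0
D: 41→46, due 35, tardiness 11
A: 46→49, due 30, tardiness 19
Sum = 0+0+0+0+11+19 = 30.

30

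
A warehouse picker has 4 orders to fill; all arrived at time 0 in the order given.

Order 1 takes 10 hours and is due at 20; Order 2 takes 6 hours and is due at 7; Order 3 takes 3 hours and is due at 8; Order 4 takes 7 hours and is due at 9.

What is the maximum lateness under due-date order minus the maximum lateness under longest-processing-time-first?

-11

EDD (increasing due date): Order 2 Order 3 Order 4 Order 1.
Order 2: 0→6, due 7, lateness -1
Order 3: 6→9, due 8, lateness 1
Order 4: 9→16, due 9, lateness 7
Order 1: 16→26, due 20, lateness 6
Maximum = 7.
LPT (decreasing processing time): Order 1 Order 4 Order 2 Order 3.
Order 1: 0→10, due 20, lateness -10
Order 4: 10→17, due 9, lateness 8
Order 2: 17→23, due 7, lateness 16
Order 3: 23→26, due 8, lateness 18
Maximum = 18.
Difference = 7 − 18 = -11.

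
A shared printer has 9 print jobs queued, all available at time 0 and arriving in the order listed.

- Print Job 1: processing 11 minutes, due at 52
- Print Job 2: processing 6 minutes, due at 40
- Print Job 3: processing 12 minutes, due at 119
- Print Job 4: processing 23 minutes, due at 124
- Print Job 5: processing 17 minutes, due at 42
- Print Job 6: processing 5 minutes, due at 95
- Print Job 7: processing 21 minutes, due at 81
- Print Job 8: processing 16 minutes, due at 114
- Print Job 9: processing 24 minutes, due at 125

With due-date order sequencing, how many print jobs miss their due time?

EDD (increasing due date): Print Job 2 Print Job 5 Print Job 1 Print Job 7 Print Job 6 Print Job 8 Print Job 3 Print Job 4 Print Job 9.
Print Job 2: 0→6, due 40, tardiness 0
Print Job 5: 6→23, due 42, tardiness 0
Print Job 1: 23→34, due 52, tardiness 0
Print Job 7: 34→55, due 81, tardiness 0
Print Job 6: 55→60, due 95, tardiness 0
Print Job 8: 60→76, due 114, tardiness 0
Print Job 3: 76→88, due 119, tardiness 0
Print Job 4: 88→111, due 124, tardiness 0
Print Job 9: 111→135, due 125, tardiness 10
Late print jobs: 1.

1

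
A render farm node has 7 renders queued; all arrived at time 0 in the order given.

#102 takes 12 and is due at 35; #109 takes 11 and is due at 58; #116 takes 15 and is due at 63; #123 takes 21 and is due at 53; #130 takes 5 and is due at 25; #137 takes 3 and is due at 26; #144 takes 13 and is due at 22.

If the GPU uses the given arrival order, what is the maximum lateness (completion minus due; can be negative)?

58

FIFO (arrival order): #102 #109 #116 #123 #130 #137 #144.
#102: 0→12, due 35, lateness -23
#109: 12→23, due 58, lateness -35
#116: 23→38, due 63, lateness -25
#123: 38→59, due 53, lateness 6
#130: 59→64, due 25, lateness 39
#137: 64→67, due 26, lateness 41
#144: 67→80, due 22, lateness 58
Maximum = 58.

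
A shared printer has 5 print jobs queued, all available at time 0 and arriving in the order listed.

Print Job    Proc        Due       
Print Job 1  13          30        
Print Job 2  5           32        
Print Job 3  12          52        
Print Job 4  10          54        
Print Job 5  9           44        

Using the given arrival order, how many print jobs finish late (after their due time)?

FIFO (arrival order): Print Job 1 Print Job 2 Print Job 3 Print Job 4 Print Job 5.
Print Job 1: 0→13, due 30, tardiness 0
Print Job 2: 13→18, due 32, tardiness 0
Print Job 3: 18→30, due 52, tardiness 0
Print Job 4: 30→40, due 54, tardiness 0
Print Job 5: 40→49, due 44, tardiness 5
Late print jobs: 1.

1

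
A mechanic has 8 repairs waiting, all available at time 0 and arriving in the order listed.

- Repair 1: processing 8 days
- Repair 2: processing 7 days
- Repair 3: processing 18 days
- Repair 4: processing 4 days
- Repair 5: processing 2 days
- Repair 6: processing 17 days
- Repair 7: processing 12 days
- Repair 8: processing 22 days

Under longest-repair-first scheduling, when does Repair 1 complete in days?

77

LPT (decreasing processing time): Repair 8 Repair 3 Repair 6 Repair 7 Repair 1 Repair 2 Repair 4 Repair 5.
Repair 8: 0→22
Repair 3: 22→40
Repair 6: 40→57
Repair 7: 57→69
Repair 1: 69→77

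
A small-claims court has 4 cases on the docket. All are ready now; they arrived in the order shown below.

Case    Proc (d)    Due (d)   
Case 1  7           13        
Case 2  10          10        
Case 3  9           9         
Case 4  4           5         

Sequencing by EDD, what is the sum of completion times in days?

70

EDD (increasing due date): Case 4 Case 3 Case 2 Case 1.
Case 4: 0→4
Case 3: 4→13
Case 2: 13→23
Case 1: 23→30
Sum = 4+13+23+30 = 70.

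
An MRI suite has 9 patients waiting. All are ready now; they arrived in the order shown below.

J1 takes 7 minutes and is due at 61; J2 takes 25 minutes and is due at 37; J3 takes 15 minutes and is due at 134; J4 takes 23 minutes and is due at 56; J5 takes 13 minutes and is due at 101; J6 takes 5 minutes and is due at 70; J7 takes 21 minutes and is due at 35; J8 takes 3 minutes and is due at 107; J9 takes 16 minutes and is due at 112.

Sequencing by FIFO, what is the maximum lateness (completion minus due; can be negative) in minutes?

74

FIFO (arrival order): J1 J2 J3 J4 J5 J6 J7 J8 J9.
J1: 0→7, due 61, lateness -54
J2: 7→32, due 37, lateness -5
J3: 32→47, due 134, lateness -87
J4: 47→70, due 56, lateness 14
J5: 70→83, due 101, lateness -18
J6: 83→88, due 70, lateness 18
J7: 88→109, due 35, lateness 74
J8: 109→112, due 107, lateness 5
J9: 112→128, due 112, lateness 16
Maximum = 74.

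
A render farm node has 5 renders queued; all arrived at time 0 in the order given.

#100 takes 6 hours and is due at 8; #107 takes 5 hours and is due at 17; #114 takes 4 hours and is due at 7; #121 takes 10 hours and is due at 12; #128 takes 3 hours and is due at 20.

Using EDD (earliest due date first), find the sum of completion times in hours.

87

EDD (increasing due date): #114 #100 #121 #107 #128.
#114: 0→4
#100: 4→10
#121: 10→20
#107: 20→25
#128: 25→28
Sum = 4+10+20+25+28 = 87.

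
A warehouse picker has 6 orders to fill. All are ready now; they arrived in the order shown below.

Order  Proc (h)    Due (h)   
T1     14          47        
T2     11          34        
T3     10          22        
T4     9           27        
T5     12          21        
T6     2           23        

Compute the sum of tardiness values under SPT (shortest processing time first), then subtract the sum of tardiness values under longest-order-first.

-63

SPT (increasing processing time): T6 T4 T3 T2 T5 T1.
T6: 0→2, due 23, tardiness 0
T4: 2→11, due 27, tardiness 0
T3: 11→21, due 22, tardiness 0
T2: 21→32, due 34, tardiness 0
T5: 32→44, due 21, tardiness 23
T1: 44→58, due 47, tardiness 11
Sum = 0+0+0+0+23+11 = 34.
LPT (decreasing processing time): T1 T5 T2 T3 T4 T6.
T1: 0→14, due 47, tardiness 0
T5: 14→26, due 21, tardiness 5
T2: 26→37, due 34, tardiness 3
T3: 37→47, due 22, tardiness 25
T4: 47→56, due 27, tardiness 29
T6: 56→58, due 23, tardiness 35
Sum = 0+5+3+25+29+35 = 97.
Difference = 34 − 97 = -63.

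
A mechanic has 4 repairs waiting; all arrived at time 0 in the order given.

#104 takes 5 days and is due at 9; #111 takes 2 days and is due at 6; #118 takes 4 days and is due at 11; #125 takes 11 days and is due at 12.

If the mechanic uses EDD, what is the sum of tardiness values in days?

10

EDD (increasing due date): #111 #104 #118 #125.
#111: 0→2, due 6, tardiness 0
#104: 2→7, due 9, tardiness 0
#118: 7→11, due 11, tardiness 0
#125: 11→22, due 12, tardiness 10
Sum = 0+0+0+10 = 10.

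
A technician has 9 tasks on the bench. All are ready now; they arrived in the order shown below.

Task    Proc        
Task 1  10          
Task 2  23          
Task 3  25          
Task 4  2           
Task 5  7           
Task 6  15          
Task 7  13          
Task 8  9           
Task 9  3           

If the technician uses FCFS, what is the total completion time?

616

FIFO (arrival order): Task 1 Task 2 Task 3 Task 4 Task 5 Task 6 Task 7 Task 8 Task 9.
Task 1: 0→10
Task 2: 10→33
Task 3: 33→58
Task 4: 58→60
Task 5: 60→67
Task 6: 67→82
Task 7: 82→95
Task 8: 95→104
Task 9: 104→107
Sum = 10+33+58+60+67+82+95+104+107 = 616.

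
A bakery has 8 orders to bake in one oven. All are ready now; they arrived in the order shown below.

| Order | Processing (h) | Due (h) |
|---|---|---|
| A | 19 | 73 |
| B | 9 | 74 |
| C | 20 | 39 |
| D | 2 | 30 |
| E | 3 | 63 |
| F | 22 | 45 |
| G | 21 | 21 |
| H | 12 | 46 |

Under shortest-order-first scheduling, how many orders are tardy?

SPT (increasing processing time): D E B H A C G F.
D: 0→2, due 30, tardiness 0
E: 2→5, due 63, tardiness 0
B: 5→14, due 74, tardiness 0
H: 14→26, due 46, tardiness 0
A: 26→45, due 73, tardiness 0
C: 45→65, due 39, tardiness 26
G: 65→86, due 21, tardiness 65
F: 86→108, due 45, tardiness 63
Late orders: 3.

3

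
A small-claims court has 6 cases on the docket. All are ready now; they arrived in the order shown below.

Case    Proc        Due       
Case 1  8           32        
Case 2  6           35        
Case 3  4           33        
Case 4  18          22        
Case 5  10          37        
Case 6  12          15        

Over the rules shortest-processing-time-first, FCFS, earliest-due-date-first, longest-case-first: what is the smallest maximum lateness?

21

SPT (increasing processing time): Case 3 Case 2 Case 1 Case 5 Case 6 Case 4.
Case 3: 0→4, due 33, lateness -29
Case 2: 4→10, due 35, lateness -25
Case 1: 10→18, due 32, lateness -14
Case 5: 18→28, due 37, lateness -9
Case 6: 28→40, due 15, lateness 25
Case 4: 40→58, due 22, lateness 36
Maximum = 36.
FIFO (arrival order): Case 1 Case 2 Case 3 Case 4 Case 5 Case 6.
Case 1: 0→8, due 32, lateness -24
Case 2: 8→14, due 35, lateness -21
Case 3: 14→18, due 33, lateness -15
Case 4: 18→36, due 22, lateness 14
Case 5: 36→46, due 37, lateness 9
Case 6: 46→58, due 15, lateness 43
Maximum = 43.
EDD (increasing due date): Case 6 Case 4 Case 1 Case 3 Case 2 Case 5.
Case 6: 0→12, due 15, lateness -3
Case 4: 12→30, due 22, lateness 8
Case 1: 30→38, due 32, lateness 6
Case 3: 38→42, due 33, lateness 9
Case 2: 42→48, due 35, lateness 13
Case 5: 48→58, due 37, lateness 21
Maximum = 21.
LPT (decreasing processing time): Case 4 Case 6 Case 5 Case 1 Case 2 Case 3.
Case 4: 0→18, due 22, lateness -4
Case 6: 18→30, due 15, lateness 15
Case 5: 30→40, due 37, lateness 3
Case 1: 40→48, due 32, lateness 16
Case 2: 48→54, due 35, lateness 19
Case 3: 54→58, due 33, lateness 25
Maximum = 25.
SPT 36, FIFO 43, EDD 21, LPT 25 → minimum 21.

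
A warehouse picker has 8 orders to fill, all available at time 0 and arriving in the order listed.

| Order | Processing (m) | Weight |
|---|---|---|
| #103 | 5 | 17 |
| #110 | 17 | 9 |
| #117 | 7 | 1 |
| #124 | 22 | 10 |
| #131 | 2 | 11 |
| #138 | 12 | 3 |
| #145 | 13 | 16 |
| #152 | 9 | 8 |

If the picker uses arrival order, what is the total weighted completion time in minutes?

FIFO (arrival order): #103 #110 #117 #124 #131 #138 #145 #152.
#103: finishes 5, weight 17, w·C = 85
#110: finishes 22, weight 9, w·C = 198
#117: finishes 29, weight 1, w·C = 29
#124: finishes 51, weight 10, w·C = 510
#131: finishes 53, weight 11, w·C = 583
#138: finishes 65, weight 3, w·C = 195
#145: finishes 78, weight 16, w·C = 1248
#152: finishes 87, weight 8, w·C = 696
Sum = 85+198+29+510+583+195+1248+696 = 3544.

3544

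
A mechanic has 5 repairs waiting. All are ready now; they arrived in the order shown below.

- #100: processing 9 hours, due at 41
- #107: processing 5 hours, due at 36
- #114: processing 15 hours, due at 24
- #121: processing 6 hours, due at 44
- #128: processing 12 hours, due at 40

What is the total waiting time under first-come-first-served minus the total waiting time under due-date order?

FIFO (arrival order): #100 #107 #114 #121 #128.
#100: waits 0, runs 0→9
#107: waits 9, runs 9→14
#114: waits 14, runs 14→29
#121: waits 29, runs 29→35
#128: waits 35, runs 35→47
Sum = 0+9+14+29+35 = 87.
EDD (increasing due date): #114 #107 #128 #100 #121.
#114: waits 0, runs 0→15
#107: waits 15, runs 15→20
#128: waits 20, runs 20→32
#100: waits 32, runs 32→41
#121: waits 41, runs 41→47
Sum = 0+15+20+32+41 = 108.
Difference = 87 − 108 = -21.

-21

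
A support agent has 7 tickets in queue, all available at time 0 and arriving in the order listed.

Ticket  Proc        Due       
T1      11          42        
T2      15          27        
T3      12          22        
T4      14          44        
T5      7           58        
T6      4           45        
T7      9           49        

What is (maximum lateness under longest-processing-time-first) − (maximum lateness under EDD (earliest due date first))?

LPT (decreasing processing time): T2 T4 T3 T1 T7 T5 T6.
T2: 0→15, due 27, lateness -12
T4: 15→29, due 44, lateness -15
T3: 29→41, due 22, lateness 19
T1: 41→52, due 42, lateness 10
T7: 52→61, due 49, lateness 12
T5: 61→68, due 58, lateness 10
T6: 68→72, due 45, lateness 27
Maximum = 27.
EDD (increasing due date): T3 T2 T1 T4 T6 T7 T5.
T3: 0→12, due 22, lateness -10
T2: 12→27, due 27, lateness 0
T1: 27→38, due 42, lateness -4
T4: 38→52, due 44, lateness 8
T6: 52→56, due 45, lateness 11
T7: 56→65, due 49, lateness 16
T5: 65→72, due 58, lateness 14
Maximum = 16.
Difference = 27 − 16 = 11.

11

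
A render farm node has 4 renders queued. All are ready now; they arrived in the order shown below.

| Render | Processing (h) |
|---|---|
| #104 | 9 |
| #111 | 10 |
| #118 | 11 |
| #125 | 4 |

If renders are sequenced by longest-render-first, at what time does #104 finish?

LPT (decreasing processing time): #118 #111 #104 #125.
#118: 0→11
#111: 11→21
#104: 21→30

30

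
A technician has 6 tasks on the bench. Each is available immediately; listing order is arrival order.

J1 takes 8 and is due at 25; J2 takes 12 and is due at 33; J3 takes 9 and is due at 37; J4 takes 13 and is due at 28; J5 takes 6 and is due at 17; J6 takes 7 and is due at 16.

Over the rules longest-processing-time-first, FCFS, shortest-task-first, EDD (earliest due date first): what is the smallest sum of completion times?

167

LPT (decreasing processing time): J4 J2 J3 J1 J6 J5.
J4: 0→13
J2: 13→25
J3: 25→34
J1: 34→42
J6: 42→49
J5: 49→55
Sum = 13+25+34+42+49+55 = 218.
FIFO (arrival order): J1 J2 J3 J4 J5 J6.
J1: 0→8
J2: 8→20
J3: 20→29
J4: 29→42
J5: 42→48
J6: 48→55
Sum = 8+20+29+42+48+55 = 202.
SPT (increasing processing time): J5 J6 J1 J3 J2 J4.
J5: 0→6
J6: 6→13
J1: 13→21
J3: 21→30
J2: 30→42
J4: 42→55
Sum = 6+13+21+30+42+55 = 167.
EDD (increasing due date): J6 J5 J1 J4 J2 J3.
J6: 0→7
J5: 7→13
J1: 13→21
J4: 21→34
J2: 34→46
J3: 46→55
Sum = 7+13+21+34+46+55 = 176.
LPT 218, FIFO 202, SPT 167, EDD 176 → minimum 167.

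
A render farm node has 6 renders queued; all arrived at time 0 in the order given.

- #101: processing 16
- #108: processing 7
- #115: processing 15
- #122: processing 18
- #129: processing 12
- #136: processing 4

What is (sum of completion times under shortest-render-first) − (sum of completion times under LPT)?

SPT (increasing processing time): #136 #108 #129 #115 #101 #122.
#136: 0→4
#108: 4→11
#129: 11→23
#115: 23→38
#101: 38→54
#122: 54→72
Sum = 4+11+23+38+54+72 = 202.
LPT (decreasing processing time): #122 #101 #115 #129 #108 #136.
#122: 0→18
#101: 18→34
#115: 34→49
#129: 49→61
#108: 61→68
#136: 68→72
Sum = 18+34+49+61+68+72 = 302.
Difference = 202 − 302 = -100.

-100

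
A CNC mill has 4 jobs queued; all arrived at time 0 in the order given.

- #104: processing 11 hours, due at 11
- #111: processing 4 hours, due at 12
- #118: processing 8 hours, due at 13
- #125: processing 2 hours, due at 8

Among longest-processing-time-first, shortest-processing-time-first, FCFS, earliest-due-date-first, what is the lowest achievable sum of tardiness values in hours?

LPT (decreasing processing time): #104 #118 #111 #125.
#104: 0→11, due 11, tardiness 0
#118: 11→19, due 13, tardiness 6
#111: 19→23, due 12, tardiness 11
#125: 23→25, due 8, tardiness 17
Sum = 0+6+11+17 = 34.
SPT (increasing processing time): #125 #111 #118 #104.
#125: 0→2, due 8, tardiness 0
#111: 2→6, due 12, tardiness 0
#118: 6→14, due 13, tardiness 1
#104: 14→25, due 11, tardiness 14
Sum = 0+0+1+14 = 15.
FIFO (arrival order): #104 #111 #118 #125.
#104: 0→11, due 11, tardiness 0
#111: 11→15, due 12, tardiness 3
#118: 15→23, due 13, tardiness 10
#125: 23→25, due 8, tardiness 17
Sum = 0+3+10+17 = 30.
EDD (increasing due date): #125 #104 #111 #118.
#125: 0→2, due 8, tardiness 0
#104: 2→13, due 11, tardiness 2
#111: 13→17, due 12, tardiness 5
#118: 17→25, due 13, tardiness 12
Sum = 0+2+5+12 = 19.
LPT 34, SPT 15, FIFO 30, EDD 19 → minimum 15.

15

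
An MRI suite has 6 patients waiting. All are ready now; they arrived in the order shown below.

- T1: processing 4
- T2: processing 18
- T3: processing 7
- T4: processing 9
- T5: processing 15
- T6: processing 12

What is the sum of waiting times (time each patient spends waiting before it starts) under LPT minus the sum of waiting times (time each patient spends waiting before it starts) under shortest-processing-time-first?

LPT (decreasing processing time): T2 T5 T6 T4 T3 T1.
T2: waits 0, runs 0→18
T5: waits 18, runs 18→33
T6: waits 33, runs 33→45
T4: waits 45, runs 45→54
T3: waits 54, runs 54→61
T1: waits 61, runs 61→65
Sum = 0+18+33+45+54+61 = 211.
SPT (increasing processing time): T1 T3 T4 T6 T5 T2.
T1: waits 0, runs 0→4
T3: waits 4, runs 4→11
T4: waits 11, runs 11→20
T6: waits 20, runs 20→32
T5: waits 32, runs 32→47
T2: waits 47, runs 47→65
Sum = 0+4+11+20+32+47 = 114.
Difference = 211 − 114 = 97.

97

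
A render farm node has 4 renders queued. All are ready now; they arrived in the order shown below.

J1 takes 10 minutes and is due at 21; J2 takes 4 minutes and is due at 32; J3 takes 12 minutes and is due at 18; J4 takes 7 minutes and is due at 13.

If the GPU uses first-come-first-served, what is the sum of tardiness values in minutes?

FIFO (arrival order): J1 J2 J3 J4.
J1: 0→10, due 21, tardiness 0
J2: 10→14, due 32, tardiness 0
J3: 14→26, due 18, tardiness 8
J4: 26→33, due 13, tardiness 20
Sum = 0+0+8+20 = 28.

28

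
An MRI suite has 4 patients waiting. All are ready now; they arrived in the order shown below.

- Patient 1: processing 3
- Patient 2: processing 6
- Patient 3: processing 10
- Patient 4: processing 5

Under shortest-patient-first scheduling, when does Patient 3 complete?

24

SPT (increasing processing time): Patient 1 Patient 4 Patient 2 Patient 3.
Patient 1: 0→3
Patient 4: 3→8
Patient 2: 8→14
Patient 3: 14→24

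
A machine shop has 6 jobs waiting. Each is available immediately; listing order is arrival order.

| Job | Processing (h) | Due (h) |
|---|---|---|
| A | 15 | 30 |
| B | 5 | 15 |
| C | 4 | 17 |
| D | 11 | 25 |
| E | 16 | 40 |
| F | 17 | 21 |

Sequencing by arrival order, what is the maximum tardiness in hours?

47

FIFO (arrival order): A B C D E F.
A: 0→15, due 30, tardiness 0
B: 15→20, due 15, tardiness 5
C: 20→24, due 17, tardiness 7
D: 24→35, due 25, tardiness 10
E: 35→51, due 40, tardiness 11
F: 51→68, due 21, tardiness 47
Maximum = 47.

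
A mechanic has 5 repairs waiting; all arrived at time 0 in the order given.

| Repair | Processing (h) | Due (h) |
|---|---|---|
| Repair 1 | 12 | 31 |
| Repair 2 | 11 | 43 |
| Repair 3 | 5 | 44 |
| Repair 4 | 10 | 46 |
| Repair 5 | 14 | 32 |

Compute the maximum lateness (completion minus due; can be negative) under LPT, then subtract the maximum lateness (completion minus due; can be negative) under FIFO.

-12

LPT (decreasing processing time): Repair 5 Repair 1 Repair 2 Repair 4 Repair 3.
Repair 5: 0→14, due 32, lateness -18
Repair 1: 14→26, due 31, lateness -5
Repair 2: 26→37, due 43, lateness -6
Repair 4: 37→47, due 46, lateness 1
Repair 3: 47→52, due 44, lateness 8
Maximum = 8.
FIFO (arrival order): Repair 1 Repair 2 Repair 3 Repair 4 Repair 5.
Repair 1: 0→12, due 31, lateness -19
Repair 2: 12→23, due 43, lateness -20
Repair 3: 23→28, due 44, lateness -16
Repair 4: 28→38, due 46, lateness -8
Repair 5: 38→52, due 32, lateness 20
Maximum = 20.
Difference = 8 − 20 = -12.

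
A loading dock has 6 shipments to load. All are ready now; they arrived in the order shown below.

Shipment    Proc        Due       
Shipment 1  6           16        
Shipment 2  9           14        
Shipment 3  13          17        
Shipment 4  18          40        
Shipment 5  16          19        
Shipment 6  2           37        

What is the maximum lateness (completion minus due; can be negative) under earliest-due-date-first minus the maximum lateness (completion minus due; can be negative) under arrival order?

EDD (increasing due date): Shipment 2 Shipment 1 Shipment 3 Shipment 5 Shipment 6 Shipment 4.
Shipment 2: 0→9, due 14, lateness -5
Shipment 1: 9→15, due 16, lateness -1
Shipment 3: 15→28, due 17, lateness 11
Shipment 5: 28→44, due 19, lateness 25
Shipment 6: 44→46, due 37, lateness 9
Shipment 4: 46→64, due 40, lateness 24
Maximum = 25.
FIFO (arrival order): Shipment 1 Shipment 2 Shipment 3 Shipment 4 Shipment 5 Shipment 6.
Shipment 1: 0→6, due 16, lateness -10
Shipment 2: 6→15, due 14, lateness 1
Shipment 3: 15→28, due 17, lateness 11
Shipment 4: 28→46, due 40, lateness 6
Shipment 5: 46→62, due 19, lateness 43
Shipment 6: 62→64, due 37, lateness 27
Maximum = 43.
Difference = 25 − 43 = -18.

-18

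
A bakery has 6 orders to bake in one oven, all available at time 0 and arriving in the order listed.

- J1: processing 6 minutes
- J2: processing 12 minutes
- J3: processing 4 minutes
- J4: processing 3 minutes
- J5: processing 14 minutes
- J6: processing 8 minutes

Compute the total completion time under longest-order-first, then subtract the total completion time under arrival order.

LPT (decreasing processing time): J5 J2 J6 J1 J3 J4.
J5: 0→14
J2: 14→26
J6: 26→34
J1: 34→40
J3: 40→44
J4: 44→47
Sum = 14+26+34+40+44+47 = 205.
FIFO (arrival order): J1 J2 J3 J4 J5 J6.
J1: 0→6
J2: 6→18
J3: 18→22
J4: 22→25
J5: 25→39
J6: 39→47
Sum = 6+18+22+25+39+47 = 157.
Difference = 205 − 157 = 48.

48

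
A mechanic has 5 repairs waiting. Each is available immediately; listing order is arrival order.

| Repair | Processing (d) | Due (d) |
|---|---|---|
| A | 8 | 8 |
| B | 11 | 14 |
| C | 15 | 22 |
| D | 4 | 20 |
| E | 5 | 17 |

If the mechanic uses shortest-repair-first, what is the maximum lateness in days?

21

SPT (increasing processing time): D E A B C.
D: 0→4, due 20, lateness -16
E: 4→9, due 17, lateness -8
A: 9→17, due 8, lateness 9
B: 17→28, due 14, lateness 14
C: 28→43, due 22, lateness 21
Maximum = 21.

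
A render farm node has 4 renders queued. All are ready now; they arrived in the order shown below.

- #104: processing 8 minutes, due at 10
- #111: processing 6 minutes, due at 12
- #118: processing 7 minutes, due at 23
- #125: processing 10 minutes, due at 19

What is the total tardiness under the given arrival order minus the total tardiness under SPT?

FIFO (arrival order): #104 #111 #118 #125.
#104: 0→8, due 10, tardiness 0
#111: 8→14, due 12, tardiness 2
#118: 14→21, due 23, tardiness 0
#125: 21→31, due 19, tardiness 12
Sum = 0+2+0+12 = 14.
SPT (increasing processing time): #111 #118 #104 #125.
#111: 0→6, due 12, tardiness 0
#118: 6→13, due 23, tardiness 0
#104: 13→21, due 10, tardiness 11
#125: 21→31, due 19, tardiness 12
Sum = 0+0+11+12 = 23.
Difference = 14 − 23 = -9.

-9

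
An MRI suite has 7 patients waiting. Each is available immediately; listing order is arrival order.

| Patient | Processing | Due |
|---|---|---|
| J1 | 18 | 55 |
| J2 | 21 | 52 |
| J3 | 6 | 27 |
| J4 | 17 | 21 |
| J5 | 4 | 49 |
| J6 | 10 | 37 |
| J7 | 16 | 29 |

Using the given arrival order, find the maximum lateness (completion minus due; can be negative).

FIFO (arrival order): J1 J2 J3 J4 J5 J6 J7.
J1: 0→18, due 55, lateness -37
J2: 18→39, due 52, lateness -13
J3: 39→45, due 27, lateness 18
J4: 45→62, due 21, lateness 41
J5: 62→66, due 49, lateness 17
J6: 66→76, due 37, lateness 39
J7: 76→92, due 29, lateness 63
Maximum = 63.

63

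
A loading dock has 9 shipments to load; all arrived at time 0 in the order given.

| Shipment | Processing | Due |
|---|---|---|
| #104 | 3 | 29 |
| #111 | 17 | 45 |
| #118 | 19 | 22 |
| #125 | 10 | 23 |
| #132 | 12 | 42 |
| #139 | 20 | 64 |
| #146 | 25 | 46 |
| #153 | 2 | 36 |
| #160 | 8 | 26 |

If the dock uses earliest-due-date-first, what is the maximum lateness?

52

EDD (increasing due date): #118 #125 #160 #104 #153 #132 #111 #146 #139.
#118: 0→19, due 22, lateness -3
#125: 19→29, due 23, lateness 6
#160: 29→37, due 26, lateness 11
#104: 37→40, due 29, lateness 11
#153: 40→42, due 36, lateness 6
#132: 42→54, due 42, lateness 12
#111: 54→71, due 45, lateness 26
#146: 71→96, due 46, lateness 50
#139: 96→116, due 64, lateness 52
Maximum = 52.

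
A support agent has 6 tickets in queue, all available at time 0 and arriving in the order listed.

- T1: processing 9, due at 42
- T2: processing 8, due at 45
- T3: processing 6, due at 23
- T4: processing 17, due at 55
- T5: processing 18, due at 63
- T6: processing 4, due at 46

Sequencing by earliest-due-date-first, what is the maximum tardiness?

EDD (increasing due date): T3 T1 T2 T6 T4 T5.
T3: 0→6, due 23, tardiness 0
T1: 6→15, due 42, tardiness 0
T2: 15→23, due 45, tardiness 0
T6: 23→27, due 46, tardiness 0
T4: 27→44, due 55, tardiness 0
T5: 44→62, due 63, tardiness 0
Maximum = 0.

0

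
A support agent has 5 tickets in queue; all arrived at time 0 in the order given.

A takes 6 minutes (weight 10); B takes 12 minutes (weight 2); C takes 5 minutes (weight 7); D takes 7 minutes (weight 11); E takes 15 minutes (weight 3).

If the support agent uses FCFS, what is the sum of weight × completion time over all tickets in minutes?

722

FIFO (arrival order): A B C D E.
A: finishes 6, weight 10, w·C = 60
B: finishes 18, weight 2, w·C = 36
C: finishes 23, weight 7, w·C = 161
D: finishes 30, weight 11, w·C = 330
E: finishes 45, weight 3, w·C = 135
Sum = 60+36+161+330+135 = 722.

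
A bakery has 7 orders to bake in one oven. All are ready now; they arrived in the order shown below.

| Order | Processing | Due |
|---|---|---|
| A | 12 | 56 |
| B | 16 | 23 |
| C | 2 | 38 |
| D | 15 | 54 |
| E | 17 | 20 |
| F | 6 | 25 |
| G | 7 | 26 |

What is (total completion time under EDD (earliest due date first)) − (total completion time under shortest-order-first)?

EDD (increasing due date): E B F G C D A.
E: 0→17
B: 17→33
F: 33→39
G: 39→46
C: 46→48
D: 48→63
A: 63→75
Sum = 17+33+39+46+48+63+75 = 321.
SPT (increasing processing time): C F G A D B E.
C: 0→2
F: 2→8
G: 8→15
A: 15→27
D: 27→42
B: 42→58
E: 58→75
Sum = 2+8+15+27+42+58+75 = 227.
Difference = 321 − 227 = 94.

94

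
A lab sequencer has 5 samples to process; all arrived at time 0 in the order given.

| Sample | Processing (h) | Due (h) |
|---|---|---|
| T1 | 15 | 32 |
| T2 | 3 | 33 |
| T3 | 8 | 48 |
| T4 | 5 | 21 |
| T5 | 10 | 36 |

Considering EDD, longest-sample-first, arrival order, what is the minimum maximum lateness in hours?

EDD (increasing due date): T4 T1 T2 T5 T3.
T4: 0→5, due 21, lateness -16
T1: 5→20, due 32, lateness -12
T2: 20→23, due 33, lateness -10
T5: 23→33, due 36, lateness -3
T3: 33→41, due 48, lateness -7
Maximum = -3.
LPT (decreasing processing time): T1 T5 T3 T4 T2.
T1: 0→15, due 32, lateness -17
T5: 15→25, due 36, lateness -11
T3: 25→33, due 48, lateness -15
T4: 33→38, due 21, lateness 17
T2: 38→41, due 33, lateness 8
Maximum = 17.
FIFO (arrival order): T1 T2 T3 T4 T5.
T1: 0→15, due 32, lateness -17
T2: 15→18, due 33, lateness -15
T3: 18→26, due 48, lateness -22
T4: 26→31, due 21, lateness 10
T5: 31→41, due 36, lateness 5
Maximum = 10.
EDD -3, LPT 17, FIFO 10 → minimum -3.

-3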